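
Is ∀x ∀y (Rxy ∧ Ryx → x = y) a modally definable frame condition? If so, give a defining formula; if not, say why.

No — not modally definable

Any modally definable frame class is closed under surjective bounded morphisms.
The 8-cycle (worlds w0,w1,w2,w3,w4,w5,w6,w7 with w0→w1→w2→w3→w4→w5→w6→w7→w0) is antisymmetric. Sending even-indexed worlds to a and odd-indexed worlds to b is a surjective bounded morphism onto the two-world frame with a↔b, which is not antisymmetric.
So the class is not modally definable.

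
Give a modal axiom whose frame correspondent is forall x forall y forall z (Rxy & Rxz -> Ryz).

◇ψ → □◇ψ

The condition is the Euclidean property. The 5 schema ◇ψ → □◇ψ defines it.
Suppose ◇ψ→□◇ψ is valid. Take Rxy, Rxz and set V(ψ)={y}. Then ◇ψ at x, so □◇ψ at x, so ◇ψ at z, so some w with Rzw has ψ; w=y, i.e. Rzy. By symmetry of the argument, Ryz.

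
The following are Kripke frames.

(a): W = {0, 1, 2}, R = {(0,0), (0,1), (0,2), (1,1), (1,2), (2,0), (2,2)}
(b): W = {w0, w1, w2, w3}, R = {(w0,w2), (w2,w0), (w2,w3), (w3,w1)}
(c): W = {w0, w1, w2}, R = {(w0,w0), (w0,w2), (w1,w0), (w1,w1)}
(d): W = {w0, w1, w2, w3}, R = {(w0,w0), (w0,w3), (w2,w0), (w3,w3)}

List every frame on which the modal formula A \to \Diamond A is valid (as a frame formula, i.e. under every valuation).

(a)

This is the axiom for reflexivity; its first-order frame correspondent is \forall x Rxx.
(a): holds.
(b): fails — world w0 does not see itself.
(c): fails — world w2 does not see itself.
(d): fails — world w1 does not see itself.
Valid on: (a).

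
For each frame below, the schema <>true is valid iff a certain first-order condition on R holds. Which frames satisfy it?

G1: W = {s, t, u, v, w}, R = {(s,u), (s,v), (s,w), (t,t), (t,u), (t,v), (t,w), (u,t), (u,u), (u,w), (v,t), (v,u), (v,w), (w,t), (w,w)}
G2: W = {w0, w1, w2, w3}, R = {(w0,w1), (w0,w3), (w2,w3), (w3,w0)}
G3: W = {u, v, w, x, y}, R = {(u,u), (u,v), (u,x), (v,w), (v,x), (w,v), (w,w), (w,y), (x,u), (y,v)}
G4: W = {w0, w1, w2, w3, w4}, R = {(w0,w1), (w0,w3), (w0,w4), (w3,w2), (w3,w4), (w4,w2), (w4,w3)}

G1, G3

The schema corresponds to seriality: forall x exists y Rxy.
G1: holds.
G2: fails — world w1 has no successor.
G3: holds.
G4: fails — world w1 has no successor.
Valid on: G1, G3.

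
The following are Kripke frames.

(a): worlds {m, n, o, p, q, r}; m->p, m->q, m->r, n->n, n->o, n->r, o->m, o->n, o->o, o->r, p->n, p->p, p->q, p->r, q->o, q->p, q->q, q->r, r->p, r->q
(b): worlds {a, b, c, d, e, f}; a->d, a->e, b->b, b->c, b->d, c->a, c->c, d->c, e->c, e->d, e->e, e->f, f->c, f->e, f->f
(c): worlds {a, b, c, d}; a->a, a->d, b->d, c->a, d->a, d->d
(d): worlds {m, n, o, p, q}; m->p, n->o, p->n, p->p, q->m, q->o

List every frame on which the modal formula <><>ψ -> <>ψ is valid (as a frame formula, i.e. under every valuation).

Frame correspondent (Sahlqvist): forall x forall y forall z (Rxy & Ryz -> Rxz) — i.e. transitivity.
(a): fails — Rom and Rmp but not Rop.
(b): fails — Rbc and Rca but not Rba.
(c): fails — Rca and Rad but not Rcd.
(d): fails — Rpn and Rno but not Rpo.

none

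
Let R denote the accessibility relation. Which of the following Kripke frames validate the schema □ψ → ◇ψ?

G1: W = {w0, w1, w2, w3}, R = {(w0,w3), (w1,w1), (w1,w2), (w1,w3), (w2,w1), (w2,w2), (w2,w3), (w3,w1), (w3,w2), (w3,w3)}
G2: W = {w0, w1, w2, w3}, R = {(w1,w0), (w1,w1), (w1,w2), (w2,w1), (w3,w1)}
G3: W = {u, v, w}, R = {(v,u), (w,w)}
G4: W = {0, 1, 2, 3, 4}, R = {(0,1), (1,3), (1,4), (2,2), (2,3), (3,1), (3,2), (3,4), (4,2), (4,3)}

This is the axiom for seriality; its first-order frame correspondent is ∀x ∃y Rxy.
G1: ✓.
G2: fails — world w0 has no successor.
G3: fails — world u has no successor.
G4: ✓.
Valid on: G1, G4.

G1, G4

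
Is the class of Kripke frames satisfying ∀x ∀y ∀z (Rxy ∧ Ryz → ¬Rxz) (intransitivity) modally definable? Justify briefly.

No — not modally definable

Modal frame validity is preserved under surjective bounded morphisms.
The 3-cycle (worlds a,b,c with a→b→c→a) is intransitive. Mapping every world to a single reflexive point • is a surjective bounded morphism; the reflexive point is not intransitive (R••∧R•• but R••).
So no modal formula (or set of formulas) defines exactly the intransitive frames.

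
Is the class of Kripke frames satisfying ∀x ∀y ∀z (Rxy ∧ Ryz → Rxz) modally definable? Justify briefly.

The condition is transitivity. A defining modal formula is □p → □□p.
Suppose □p→□□p is valid. Take Rxy, Ryz and set V(p)={w : Rxw}. Then □p at x, so □□p at x, so □p at y, so p at z, i.e. Rxz.

Yes, by □p → □□p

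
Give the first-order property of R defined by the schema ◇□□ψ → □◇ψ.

This is a Sahlqvist (Geach-type) schema ◇^1□^2ψ → □^1◇^1ψ.
Minimal-valuation argument: fix x; take any y with xR^1y and any z with xR^1z. Set V(ψ) to the set of worlds R-reachable from y in exactly 2 steps. Then □^2ψ holds at y, so the antecedent holds at x; validity forces ◇^1ψ at z, giving a w with zR^1w and yR^2w.
First-order correspondent: ∀x ∀y ∀z ((xRy ∧ xRz) → ∃w (yR²w ∧ zRw)).

∀x ∀y ∀z ((xRy ∧ xRz) → ∃w (yR²w ∧ zRw))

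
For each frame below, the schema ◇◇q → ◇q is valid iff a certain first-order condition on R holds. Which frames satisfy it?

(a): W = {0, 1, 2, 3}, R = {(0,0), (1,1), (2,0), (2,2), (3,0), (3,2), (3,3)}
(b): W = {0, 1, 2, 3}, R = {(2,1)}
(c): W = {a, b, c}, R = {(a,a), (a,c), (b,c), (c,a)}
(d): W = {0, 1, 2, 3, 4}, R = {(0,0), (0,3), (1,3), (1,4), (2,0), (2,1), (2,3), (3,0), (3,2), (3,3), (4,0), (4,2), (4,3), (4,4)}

(a), (b)

This is the axiom for transitivity; its first-order frame correspondent is ∀x ∀y ∀z (Rxy ∧ Ryz → Rxz).
(a): ✓.
(b): ✓.
(c): fails — Rca and Rac but not Rcc.
(d): fails — R32 and R21 but not R31.
Valid on: (a), (b).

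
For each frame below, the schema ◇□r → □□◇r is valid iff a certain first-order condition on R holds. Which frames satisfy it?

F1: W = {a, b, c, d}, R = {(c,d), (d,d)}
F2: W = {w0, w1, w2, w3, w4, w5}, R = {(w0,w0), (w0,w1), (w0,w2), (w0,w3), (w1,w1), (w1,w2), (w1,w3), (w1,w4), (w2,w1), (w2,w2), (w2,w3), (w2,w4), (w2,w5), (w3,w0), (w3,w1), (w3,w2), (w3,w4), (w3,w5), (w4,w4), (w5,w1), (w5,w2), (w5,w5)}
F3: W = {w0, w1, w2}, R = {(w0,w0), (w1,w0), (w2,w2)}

The schema corresponds to a generalized confluence (Geach) condition: ∀x ∀y ∀z ((xRy ∧ xR²z) → ∃w (yRw ∧ zRw)).
F1: condition met.
F2: fails — w0Rw0, w0R²w4 but no w with w0Rw and w4Rw.
F3: condition met.

F1, F3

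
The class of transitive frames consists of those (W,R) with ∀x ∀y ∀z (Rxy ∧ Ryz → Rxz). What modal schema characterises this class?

This is transitivity; the standard corresponding axiom is 4: □q → □□q.
Suppose □q→□□q is valid. Take Rxy, Ryz and set V(q)={w : Rxw}. Then □q at x, so □□q at x, so □q at y, so q at z, i.e. Rxz.

□q → □□q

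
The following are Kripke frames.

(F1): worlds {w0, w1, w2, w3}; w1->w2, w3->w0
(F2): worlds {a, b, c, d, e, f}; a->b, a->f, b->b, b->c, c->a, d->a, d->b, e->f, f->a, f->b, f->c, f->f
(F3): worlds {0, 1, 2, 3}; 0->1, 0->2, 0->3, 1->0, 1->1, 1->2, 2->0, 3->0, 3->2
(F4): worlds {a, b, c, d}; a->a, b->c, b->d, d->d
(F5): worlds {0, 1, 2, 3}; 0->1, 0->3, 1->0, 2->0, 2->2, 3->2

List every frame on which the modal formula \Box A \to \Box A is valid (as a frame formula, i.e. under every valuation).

Frame correspondent (Sahlqvist): \forall x \forall z (xRz \to \exists w (xRw \wedge z = w)) — i.e. a generalized confluence (Geach) condition.
(F1): satisfies the condition.
(F2): satisfies the condition.
(F3): satisfies the condition.
(F4): satisfies the condition.
(F5): satisfies the condition.
Valid on: (F1), (F2), (F3), (F4), (F5).

(F1), (F2), (F3), (F4), (F5)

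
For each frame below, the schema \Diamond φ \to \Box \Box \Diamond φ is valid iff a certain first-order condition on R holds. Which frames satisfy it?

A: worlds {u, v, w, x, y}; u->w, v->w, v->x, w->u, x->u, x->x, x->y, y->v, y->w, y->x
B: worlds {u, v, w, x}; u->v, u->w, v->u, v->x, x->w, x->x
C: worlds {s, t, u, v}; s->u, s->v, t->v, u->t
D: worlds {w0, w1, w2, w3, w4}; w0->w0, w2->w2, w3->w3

Frame correspondent (Sahlqvist): \forall x \forall y \forall z ((xRy \wedge x R^2 z) \to \exists w (y = w \wedge zRw)) — i.e. a generalized confluence (Geach) condition.
A: fails — vRw, vR²x but no t with w=t and xRt.
B: fails — uRv, uR²x but no t with v=t and xRt.
C: fails — sRu, sR²t but no w with u=w and tRw.
D: satisfies the condition.
Valid on: D.

D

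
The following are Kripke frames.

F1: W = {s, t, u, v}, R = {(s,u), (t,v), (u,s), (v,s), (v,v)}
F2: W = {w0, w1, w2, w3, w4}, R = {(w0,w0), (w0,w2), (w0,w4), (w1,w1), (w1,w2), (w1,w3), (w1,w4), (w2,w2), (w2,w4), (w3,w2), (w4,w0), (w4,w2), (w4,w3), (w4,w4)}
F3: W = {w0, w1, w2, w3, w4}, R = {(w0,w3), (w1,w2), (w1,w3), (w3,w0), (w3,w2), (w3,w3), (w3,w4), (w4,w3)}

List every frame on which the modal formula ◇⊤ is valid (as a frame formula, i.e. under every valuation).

F1, F2

This is the axiom for seriality; its first-order frame correspondent is ∀x ∃y Rxy.
F1: satisfies the condition.
F2: satisfies the condition.
F3: fails — world w2 has no successor.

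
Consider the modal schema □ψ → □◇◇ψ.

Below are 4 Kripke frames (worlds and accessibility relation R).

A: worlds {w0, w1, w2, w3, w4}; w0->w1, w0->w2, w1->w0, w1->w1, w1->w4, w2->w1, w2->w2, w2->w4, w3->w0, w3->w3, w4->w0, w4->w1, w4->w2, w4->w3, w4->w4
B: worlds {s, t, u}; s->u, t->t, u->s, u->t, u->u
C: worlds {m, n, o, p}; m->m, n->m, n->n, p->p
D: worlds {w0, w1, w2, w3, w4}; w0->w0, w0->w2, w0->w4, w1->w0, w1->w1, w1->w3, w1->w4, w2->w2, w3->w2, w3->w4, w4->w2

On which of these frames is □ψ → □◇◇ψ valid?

The schema corresponds to a generalized confluence (Geach) condition: ∀x ∀z (xRz → ∃w (xRw ∧ zR²w)).
A: holds.
B: holds.
C: holds.
D: fails — w1Rw3 but no w with w1Rw and w3R²w.
Valid on: A, B, C.

A, B, C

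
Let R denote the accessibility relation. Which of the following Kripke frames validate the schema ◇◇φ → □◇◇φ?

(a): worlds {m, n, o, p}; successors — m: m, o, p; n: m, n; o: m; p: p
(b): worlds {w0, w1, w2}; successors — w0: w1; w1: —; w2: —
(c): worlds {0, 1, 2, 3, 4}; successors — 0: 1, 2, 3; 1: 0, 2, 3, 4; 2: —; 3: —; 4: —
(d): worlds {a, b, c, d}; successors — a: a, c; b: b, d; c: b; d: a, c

(b)

The schema corresponds to a generalized confluence (Geach) condition: ∀x ∀y ∀z ((xR²y ∧ xRz) → ∃w (y = w ∧ zR²w)).
(a): fails — mR²m, mRp but no w with m=w and pR²w.
(b): holds.
(c): fails — 0R²0, 0R1 but no w with 0=w and 1R²w.
(d): fails — aR²a, aRc but no w with a=w and cR²w.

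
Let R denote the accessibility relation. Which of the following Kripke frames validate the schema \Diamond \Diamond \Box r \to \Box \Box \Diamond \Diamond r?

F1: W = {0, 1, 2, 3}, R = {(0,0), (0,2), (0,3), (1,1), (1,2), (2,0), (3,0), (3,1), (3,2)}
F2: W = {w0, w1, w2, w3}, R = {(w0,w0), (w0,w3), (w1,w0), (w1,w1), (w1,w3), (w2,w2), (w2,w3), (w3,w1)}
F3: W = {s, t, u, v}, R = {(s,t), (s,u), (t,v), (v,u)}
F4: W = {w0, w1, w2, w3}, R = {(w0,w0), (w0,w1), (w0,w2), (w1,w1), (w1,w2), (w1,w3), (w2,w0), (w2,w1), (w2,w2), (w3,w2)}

F1, F2, F4

This is the axiom for a generalized confluence (Geach) condition; its first-order frame correspondent is \forall x \forall y \forall z ((x R^2 y \wedge x R^2 z) \to \exists w (yRw \wedge z R^2 w)).
F1: ✓.
F2: ✓.
F3: fails — sR²v, sR²v but no w with vRw and vR²w.
F4: ✓.
Valid on: F1, F2, F4.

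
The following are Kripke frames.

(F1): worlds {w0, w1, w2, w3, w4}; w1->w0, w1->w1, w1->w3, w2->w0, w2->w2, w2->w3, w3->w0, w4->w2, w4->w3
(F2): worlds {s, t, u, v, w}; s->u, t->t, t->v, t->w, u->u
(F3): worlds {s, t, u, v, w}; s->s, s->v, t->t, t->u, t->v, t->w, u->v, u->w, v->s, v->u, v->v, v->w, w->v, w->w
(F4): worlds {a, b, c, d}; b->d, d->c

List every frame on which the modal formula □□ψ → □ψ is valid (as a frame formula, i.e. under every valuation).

The schema corresponds to density: ∀x ∀y (Rxy → ∃z (Rxz ∧ Rzy)).
(F1): fails — Rw3w0 but no z with Rw3z and Rzw0.
(F2): ✓.
(F3): ✓.
(F4): fails — Rdc but no z with Rdz and Rzc.
Valid on: (F2), (F3).

(F2), (F3)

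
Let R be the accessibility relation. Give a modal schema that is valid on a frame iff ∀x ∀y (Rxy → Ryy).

□(□p → p)

This is shift-reflexivity; the standard corresponding axiom is T□: □(□p → p).
Suppose □(□p→p) is valid. Take Rxy and set V(p)={w : Ryw}. Then at y, □p holds; since □(□p→p) at x, □p→p at y, so p at y, i.e. Ryy.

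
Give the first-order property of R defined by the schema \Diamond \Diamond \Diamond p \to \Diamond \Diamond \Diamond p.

\forall x \forall y (x R^3 y \to \exists w (y = w \wedge x R^3 w))

This is a Sahlqvist (Geach-type) schema ◇^3□^0p → □^0◇^3p.
Minimal-valuation argument: fix x; take any y with xR^3y and any z with xR^0z. Set V(p) to the set of worlds R-reachable from y in exactly 0 steps. Then □^0p holds at y, so the antecedent holds at x; validity forces ◇^3p at z, giving a w with zR^3w and yR^0w.
First-order correspondent: \forall x \forall y (x R^3 y \to \exists w (y = w \wedge x R^3 w)).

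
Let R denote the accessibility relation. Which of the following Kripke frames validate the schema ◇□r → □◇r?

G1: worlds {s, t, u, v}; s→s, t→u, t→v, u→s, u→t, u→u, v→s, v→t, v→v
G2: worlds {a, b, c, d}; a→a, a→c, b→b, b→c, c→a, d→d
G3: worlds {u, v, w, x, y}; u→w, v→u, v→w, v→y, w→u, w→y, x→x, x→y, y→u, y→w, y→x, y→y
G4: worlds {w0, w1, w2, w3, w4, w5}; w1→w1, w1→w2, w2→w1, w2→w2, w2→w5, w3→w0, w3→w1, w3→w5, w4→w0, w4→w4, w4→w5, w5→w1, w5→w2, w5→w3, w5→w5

none

Frame correspondent (Sahlqvist): ∀x ∀y ∀z (Rxy ∧ Rxz → ∃w (Ryw ∧ Rzw)) — i.e. convergence.
G1: fails — Rut and Rus but t and s have no common successor.
G2: fails — Rbc and Rbb but c and b have no common successor.
G3: fails — Rvw and Rvu but w and u have no common successor.
G4: fails — Rw3w5 and Rw3w0 but w5 and w0 have no common successor.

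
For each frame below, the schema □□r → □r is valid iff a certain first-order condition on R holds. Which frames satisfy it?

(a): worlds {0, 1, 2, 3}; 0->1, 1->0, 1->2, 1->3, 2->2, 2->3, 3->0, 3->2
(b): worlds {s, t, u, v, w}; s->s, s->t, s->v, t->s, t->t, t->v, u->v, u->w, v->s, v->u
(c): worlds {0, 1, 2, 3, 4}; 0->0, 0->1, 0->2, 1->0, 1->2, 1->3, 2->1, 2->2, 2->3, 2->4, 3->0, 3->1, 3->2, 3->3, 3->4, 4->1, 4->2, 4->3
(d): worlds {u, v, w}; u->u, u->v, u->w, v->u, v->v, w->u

(c), (d)

Frame correspondent (Sahlqvist): ∀x ∀y (Rxy → ∃z (Rxz ∧ Rzy)) — i.e. density.
(a): fails — R01 but no z with R0z and Rz1.
(b): fails — Ruv but no z with Ruz and Rzv.
(c): ✓.
(d): ✓.
Valid on: (c), (d).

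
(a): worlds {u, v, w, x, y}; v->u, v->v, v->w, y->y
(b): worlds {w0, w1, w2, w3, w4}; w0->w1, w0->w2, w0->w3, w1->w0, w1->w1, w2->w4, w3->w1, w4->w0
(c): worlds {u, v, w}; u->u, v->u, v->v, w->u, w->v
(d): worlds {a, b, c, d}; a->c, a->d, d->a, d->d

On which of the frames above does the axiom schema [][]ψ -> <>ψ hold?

This is the axiom for a generalized confluence (Geach) condition; its first-order frame correspondent is forall x exists w (x R^2 w & xRw).
(a): fails — at u but no t with uR²t and uRt.
(b): fails — at w2 but no w with w2R²w and w2Rw.
(c): condition met.
(d): fails — at b but no w with bR²w and bRw.
Valid on: (c).

(c)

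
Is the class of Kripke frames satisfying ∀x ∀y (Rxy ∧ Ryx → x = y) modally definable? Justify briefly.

Not modally definable

Modal frame validity is preserved under surjective bounded morphisms.
The 8-cycle (worlds a,b,c,d,e,f,g,h with a→b→c→d→e→f→g→h→a) is antisymmetric. Sending even-indexed worlds to a and odd-indexed worlds to b is a surjective bounded morphism onto the two-world frame with a↔b, which is not antisymmetric.
Hence antisymmetry is not modally definable.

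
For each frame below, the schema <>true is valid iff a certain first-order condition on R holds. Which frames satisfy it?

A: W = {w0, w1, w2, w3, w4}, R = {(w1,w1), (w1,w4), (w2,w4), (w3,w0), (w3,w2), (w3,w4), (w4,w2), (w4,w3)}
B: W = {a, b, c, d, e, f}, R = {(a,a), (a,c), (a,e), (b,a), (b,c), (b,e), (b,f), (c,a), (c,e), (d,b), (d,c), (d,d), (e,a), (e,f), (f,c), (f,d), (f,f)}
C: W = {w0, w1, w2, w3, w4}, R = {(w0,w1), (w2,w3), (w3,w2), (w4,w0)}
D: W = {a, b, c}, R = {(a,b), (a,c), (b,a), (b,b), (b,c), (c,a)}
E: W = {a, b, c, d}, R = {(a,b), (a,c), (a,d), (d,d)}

The schema corresponds to seriality: forall x exists y Rxy.
A: fails — world w0 has no successor.
B: condition met.
C: fails — world w1 has no successor.
D: condition met.
E: fails — world b has no successor.
Valid on: B, D.

B, D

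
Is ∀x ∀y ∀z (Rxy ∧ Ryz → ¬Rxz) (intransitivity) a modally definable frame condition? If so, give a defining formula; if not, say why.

No — not modally definable

Modal frame validity is preserved under surjective bounded morphisms.
The 3-cycle (worlds s,t,u with s→t→u→s) is intransitive. Mapping every world to a single reflexive point • is a surjective bounded morphism; the reflexive point is not intransitive (R••∧R•• but R••).
Hence intransitivity is not modally definable.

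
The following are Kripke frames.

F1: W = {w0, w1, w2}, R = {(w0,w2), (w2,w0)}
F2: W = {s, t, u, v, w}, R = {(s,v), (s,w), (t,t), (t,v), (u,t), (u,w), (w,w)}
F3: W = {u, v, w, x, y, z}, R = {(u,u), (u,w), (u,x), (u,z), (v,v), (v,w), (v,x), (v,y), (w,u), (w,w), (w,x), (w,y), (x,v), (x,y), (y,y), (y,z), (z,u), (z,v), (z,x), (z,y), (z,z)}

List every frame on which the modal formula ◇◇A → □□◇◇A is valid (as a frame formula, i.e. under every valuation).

The schema corresponds to a generalized confluence (Geach) condition: ∀x ∀y ∀z ((xR²y ∧ xR²z) → ∃w (y = w ∧ zR²w)).
F1: ✓.
F2: fails — tR²t, tR²v but no w* with t=w* and vR²w*.
F3: fails — uR²u, uR²x but no t with u=t and xR²t.
Valid on: F1.

F1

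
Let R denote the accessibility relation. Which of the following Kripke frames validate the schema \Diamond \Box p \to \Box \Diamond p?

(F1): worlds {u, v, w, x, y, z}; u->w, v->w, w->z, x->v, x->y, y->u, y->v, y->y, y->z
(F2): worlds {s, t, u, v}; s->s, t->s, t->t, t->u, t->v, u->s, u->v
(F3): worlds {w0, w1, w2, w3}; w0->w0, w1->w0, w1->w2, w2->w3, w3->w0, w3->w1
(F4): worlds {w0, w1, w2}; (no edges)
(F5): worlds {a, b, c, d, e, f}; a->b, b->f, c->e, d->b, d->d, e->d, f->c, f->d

Frame correspondent (Sahlqvist): \forall x \forall y \forall z (Rxy \wedge Rxz \to \exists w (Ryw \wedge Rzw)) — i.e. convergence.
(F1): fails — Rwz and Rwz but z and z have no common successor.
(F2): fails — Rtv and Rtv but v and v have no common successor.
(F3): fails — Rw1w2 and Rw1w0 but w2 and w0 have no common successor.
(F4): condition met.
(F5): fails — Rdd and Rdb but d and b have no common successor.

(F4)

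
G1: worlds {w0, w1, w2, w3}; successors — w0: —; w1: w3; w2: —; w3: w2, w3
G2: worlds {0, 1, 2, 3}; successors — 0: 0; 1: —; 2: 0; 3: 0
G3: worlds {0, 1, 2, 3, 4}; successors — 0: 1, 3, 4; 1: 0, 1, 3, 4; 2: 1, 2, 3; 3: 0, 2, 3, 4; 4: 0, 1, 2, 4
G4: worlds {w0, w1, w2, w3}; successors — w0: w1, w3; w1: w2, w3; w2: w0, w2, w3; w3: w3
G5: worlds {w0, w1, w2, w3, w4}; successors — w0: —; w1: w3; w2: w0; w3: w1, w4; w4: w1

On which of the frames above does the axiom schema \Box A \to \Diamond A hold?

Frame correspondent (Sahlqvist): \forall x \exists y Rxy — i.e. seriality.
G1: fails — world w0 has no successor.
G2: fails — world 1 has no successor.
G3: satisfies the condition.
G4: satisfies the condition.
G5: fails — world w0 has no successor.
Valid on: G3, G4.

G3, G4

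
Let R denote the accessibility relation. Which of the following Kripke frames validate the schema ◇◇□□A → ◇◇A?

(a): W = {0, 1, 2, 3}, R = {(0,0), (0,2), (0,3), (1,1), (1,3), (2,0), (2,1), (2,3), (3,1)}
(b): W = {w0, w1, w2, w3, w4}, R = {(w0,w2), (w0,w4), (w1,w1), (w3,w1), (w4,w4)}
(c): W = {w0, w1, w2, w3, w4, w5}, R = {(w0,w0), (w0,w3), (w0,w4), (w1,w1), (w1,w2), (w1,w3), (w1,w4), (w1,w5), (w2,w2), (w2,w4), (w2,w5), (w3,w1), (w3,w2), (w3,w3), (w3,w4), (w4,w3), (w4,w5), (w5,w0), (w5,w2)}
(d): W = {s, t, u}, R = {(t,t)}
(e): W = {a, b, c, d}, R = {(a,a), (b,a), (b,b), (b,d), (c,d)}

(a), (b), (c), (d)

Frame correspondent (Sahlqvist): ∀x ∀y (xR²y → ∃w (yR²w ∧ xR²w)) — i.e. a generalized confluence (Geach) condition.
(a): condition met.
(b): condition met.
(c): condition met.
(d): condition met.
(e): fails — bR²d but no w with dR²w and bR²w.
Valid on: (a), (b), (c), (d).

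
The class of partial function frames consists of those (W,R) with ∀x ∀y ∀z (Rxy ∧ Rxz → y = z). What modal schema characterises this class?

This is partial functionality; the standard corresponding axiom is CD: ◇p → □p.
Suppose ◇p→□p is valid. Take Rxy, Rxz and set V(p)={y}. Then ◇p at x, so □p at x, so p at z, i.e. z=y.

◇p → □p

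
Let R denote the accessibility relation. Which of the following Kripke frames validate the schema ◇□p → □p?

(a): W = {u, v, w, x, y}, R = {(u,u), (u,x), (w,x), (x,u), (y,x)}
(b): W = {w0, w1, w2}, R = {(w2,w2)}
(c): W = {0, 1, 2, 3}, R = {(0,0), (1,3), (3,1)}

This is the axiom for the Euclidean property; its first-order frame correspondent is ∀x ∀y ∀z (Rxy ∧ Rxz → Ryz).
(a): fails — Rux and Rux but not Rxx.
(b): ✓.
(c): fails — R13 and R13 but not R33.
Valid on: (b).

(b)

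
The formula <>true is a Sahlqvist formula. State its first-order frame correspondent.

seriality

◇⊤ holds at w iff w has a successor, so frame-validity of ◇⊤ is exactly seriality. Equivalently via □r → ◇r:
Suppose □r→◇r is valid. At any x set V(r)=W. Then □r at x, so ◇r at x, so x has a successor.
Conversely, any frame satisfying forall x exists y Rxy validates the schema.
So the correspondent is seriality.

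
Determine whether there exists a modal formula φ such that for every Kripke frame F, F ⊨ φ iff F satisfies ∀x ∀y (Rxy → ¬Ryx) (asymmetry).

If a class were modally definable it would be closed under surjective bounded morphisms (Goldblatt–Thomason).
The 3-cycle (worlds w0,w1,w2 with w0→w1→w2→w0) is asymmetric. Mapping every world to a single reflexive point • is a surjective bounded morphism, and the reflexive point is not asymmetric (R•• but asymmetry requires ¬R••).
Hence asymmetry is not modally definable.

No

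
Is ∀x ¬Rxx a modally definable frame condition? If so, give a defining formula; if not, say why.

Not modally definable

Modal frame validity is preserved under surjective bounded morphisms.
The 3-cycle (worlds a,b,c with a→b→c→a) is irreflexive, and the map sending every world to a single reflexive point • is a surjective bounded morphism (forth: every edge maps to (•,•); back: every world has a successor). So any modal formula valid on the 3-cycle is also valid on the reflexive point, which is not irreflexive.
So the class is not modally definable.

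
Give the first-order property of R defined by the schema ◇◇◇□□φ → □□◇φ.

∀x ∀y ∀z ((xR³y ∧ xR²z) → ∃w (yR²w ∧ zRw))

This is a Sahlqvist (Geach-type) schema ◇^3□^2φ → □^2◇^1φ.
Minimal-valuation argument: fix x; take any y with xR^3y and any z with xR^2z. Set V(φ) to the set of worlds R-reachable from y in exactly 2 steps. Then □^2φ holds at y, so the antecedent holds at x; validity forces ◇^1φ at z, giving a w with zR^1w and yR^2w.
First-order correspondent: ∀x ∀y ∀z ((xR³y ∧ xR²z) → ∃w (yR²w ∧ zRw)).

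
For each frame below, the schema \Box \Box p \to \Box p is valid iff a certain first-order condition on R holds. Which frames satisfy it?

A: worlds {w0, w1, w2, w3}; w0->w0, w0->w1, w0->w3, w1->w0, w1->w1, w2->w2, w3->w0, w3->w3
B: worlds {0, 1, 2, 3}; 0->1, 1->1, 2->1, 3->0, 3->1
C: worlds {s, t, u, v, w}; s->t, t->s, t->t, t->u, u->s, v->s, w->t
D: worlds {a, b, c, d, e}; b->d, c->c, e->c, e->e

This is the axiom for density; its first-order frame correspondent is \forall x \forall y (Rxy \to \exists z (Rxz \wedge Rzy)).
A: satisfies the condition.
B: fails — R30 but no z with R3z and Rz0.
C: fails — Rus but no z with Ruz and Rzs.
D: fails — Rbd but no z with Rbz and Rzd.

A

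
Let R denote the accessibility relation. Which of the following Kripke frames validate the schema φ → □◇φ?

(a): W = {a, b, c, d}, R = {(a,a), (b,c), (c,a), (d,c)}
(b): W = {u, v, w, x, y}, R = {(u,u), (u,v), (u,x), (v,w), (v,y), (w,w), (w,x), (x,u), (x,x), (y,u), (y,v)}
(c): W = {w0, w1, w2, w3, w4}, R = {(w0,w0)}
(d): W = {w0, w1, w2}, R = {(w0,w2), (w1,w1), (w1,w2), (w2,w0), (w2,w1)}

(c), (d)

This is the axiom for symmetry; its first-order frame correspondent is ∀x ∀y (Rxy → Ryx).
(a): fails — Rca but not Rac.
(b): fails — Ruv but not Rvu.
(c): ✓.
(d): ✓.
Valid on: (c), (d).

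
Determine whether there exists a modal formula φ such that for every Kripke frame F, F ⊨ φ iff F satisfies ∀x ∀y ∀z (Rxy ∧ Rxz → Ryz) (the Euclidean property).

Yes: it is the Euclidean property, defined by the 5 schema ◇q → □◇q.
Suppose ◇q→□◇q is valid. Take Rxy, Rxz and set V(q)={y}. Then ◇q at x, so □◇q at x, so ◇q at z, so some w with Rzw has q; w=y, i.e. Rzy. By symmetry of the argument, Ryz.

Yes — defined by ◇q → □◇q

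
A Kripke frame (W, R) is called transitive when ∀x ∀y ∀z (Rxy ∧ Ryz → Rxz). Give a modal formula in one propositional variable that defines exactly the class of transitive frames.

□ψ → □□ψ

A defining formula is □ψ → □□ψ (the 4 axiom).
Suppose □ψ→□□ψ is valid. Take Rxy, Ryz and set V(ψ)={w : Rxw}. Then □ψ at x, so □□ψ at x, so □ψ at y, so ψ at z, i.e. Rxz.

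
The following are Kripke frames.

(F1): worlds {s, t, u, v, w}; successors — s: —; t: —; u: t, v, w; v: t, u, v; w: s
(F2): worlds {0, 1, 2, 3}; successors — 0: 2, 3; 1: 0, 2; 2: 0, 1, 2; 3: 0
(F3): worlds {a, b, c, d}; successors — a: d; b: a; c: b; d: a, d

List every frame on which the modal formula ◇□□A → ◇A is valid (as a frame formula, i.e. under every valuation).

(F2)

This is the axiom for a generalized confluence (Geach) condition; its first-order frame correspondent is ∀x ∀y (xRy → ∃w (yR²w ∧ xRw)).
(F1): fails — uRt but no w* with tR²w* and uRw*.
(F2): satisfies the condition.
(F3): fails — cRb but no w with bR²w and cRw.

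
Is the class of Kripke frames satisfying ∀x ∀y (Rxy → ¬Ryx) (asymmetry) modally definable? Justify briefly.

No — not modally definable

Modal frame validity is preserved under surjective bounded morphisms.
The 4-cycle (worlds w0,w1,w2,w3 with w0→w1→w2→w3→w0) is asymmetric. Mapping every world to a single reflexive point • is a surjective bounded morphism, and the reflexive point is not asymmetric (R•• but asymmetry requires ¬R••).
So no modal formula (or set of formulas) defines exactly the asymmetric frames.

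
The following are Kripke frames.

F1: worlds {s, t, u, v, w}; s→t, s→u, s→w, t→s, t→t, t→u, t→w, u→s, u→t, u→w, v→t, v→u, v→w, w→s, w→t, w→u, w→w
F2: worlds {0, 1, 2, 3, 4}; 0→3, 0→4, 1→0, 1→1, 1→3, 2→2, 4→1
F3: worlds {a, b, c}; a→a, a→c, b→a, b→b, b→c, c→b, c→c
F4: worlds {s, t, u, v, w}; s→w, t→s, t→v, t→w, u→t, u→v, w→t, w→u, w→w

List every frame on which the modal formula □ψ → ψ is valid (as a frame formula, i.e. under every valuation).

F3

The schema corresponds to reflexivity: ∀x Rxx.
F1: fails — world s does not see itself.
F2: fails — world 0 does not see itself.
F3: ✓.
F4: fails — world s does not see itself.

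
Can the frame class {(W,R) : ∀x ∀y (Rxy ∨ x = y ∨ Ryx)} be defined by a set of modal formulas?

If a class were modally definable it would be closed under disjoint unions (Goldblatt–Thomason).
Take 4 disjoint single-world reflexive frames: each is trivially connected, but their disjoint union has 4 worlds with no edge between distinct components, so it is not connected.
So no modal formula (or set of formulas) defines exactly the connected frames.

No — not modally definable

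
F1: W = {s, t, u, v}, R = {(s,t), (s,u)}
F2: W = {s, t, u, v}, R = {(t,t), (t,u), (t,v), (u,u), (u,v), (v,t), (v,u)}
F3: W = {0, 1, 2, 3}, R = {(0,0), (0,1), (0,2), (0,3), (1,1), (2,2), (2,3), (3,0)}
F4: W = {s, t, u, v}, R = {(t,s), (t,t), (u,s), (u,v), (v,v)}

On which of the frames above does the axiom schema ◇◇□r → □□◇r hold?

F1, F2

This is the axiom for a generalized confluence (Geach) condition; its first-order frame correspondent is ∀x ∀y ∀z ((xR²y ∧ xR²z) → ∃w (yRw ∧ zRw)).
F1: holds.
F2: holds.
F3: fails — 0R²1, 0R²2 but no w with 1Rw and 2Rw.
F4: fails — tR²s, tR²s but no w with sRw and sRw.
Valid on: F1, F2.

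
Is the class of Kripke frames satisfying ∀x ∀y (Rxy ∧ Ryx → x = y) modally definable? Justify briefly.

No

Modal frame validity is preserved under surjective bounded morphisms.
The 6-cycle (worlds w0,w1,w2,w3,w4,w5 with w0→w1→w2→w3→w4→w5→w0) is antisymmetric. Sending even-indexed worlds to a and odd-indexed worlds to b is a surjective bounded morphism onto the two-world frame with a↔b, which is not antisymmetric.
So the class is not modally definable.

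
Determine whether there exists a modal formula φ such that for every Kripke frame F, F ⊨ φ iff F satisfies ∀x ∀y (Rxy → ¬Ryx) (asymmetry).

If a class were modally definable it would be closed under surjective bounded morphisms (Goldblatt–Thomason).
The 3-cycle (worlds s,t,u with s→t→u→s) is asymmetric. Mapping every world to a single reflexive point • is a surjective bounded morphism, and the reflexive point is not asymmetric (R•• but asymmetry requires ¬R••).
So no modal formula (or set of formulas) defines exactly the asymmetric frames.

No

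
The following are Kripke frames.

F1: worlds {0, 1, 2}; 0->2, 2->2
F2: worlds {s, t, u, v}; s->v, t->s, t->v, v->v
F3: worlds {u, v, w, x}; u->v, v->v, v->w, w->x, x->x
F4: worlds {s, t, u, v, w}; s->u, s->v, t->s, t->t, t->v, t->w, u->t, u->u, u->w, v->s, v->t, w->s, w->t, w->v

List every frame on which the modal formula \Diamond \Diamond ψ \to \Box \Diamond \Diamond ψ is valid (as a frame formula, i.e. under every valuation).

Frame correspondent (Sahlqvist): \forall x \forall y \forall z ((x R^2 y \wedge xRz) \to \exists w (y = w \wedge z R^2 w)) — i.e. a generalized confluence (Geach) condition.
F1: satisfies the condition.
F2: satisfies the condition.
F3: fails — vR²v, vRw but no t with v=t and wR²t.
F4: fails — tR²v, tRs but no w* with v=w* and sR²w*.

F1, F2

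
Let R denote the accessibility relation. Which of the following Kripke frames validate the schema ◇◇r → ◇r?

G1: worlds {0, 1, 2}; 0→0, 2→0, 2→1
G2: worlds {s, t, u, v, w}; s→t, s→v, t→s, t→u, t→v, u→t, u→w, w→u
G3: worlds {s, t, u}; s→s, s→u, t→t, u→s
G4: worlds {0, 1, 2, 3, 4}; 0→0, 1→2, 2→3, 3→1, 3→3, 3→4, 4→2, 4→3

This is the axiom for transitivity; its first-order frame correspondent is ∀x ∀y ∀z (Rxy ∧ Ryz → Rxz).
G1: ✓.
G2: fails — Ruw and Rwu but not Ruu.
G3: fails — Rus and Rsu but not Ruu.
G4: fails — R34 and R42 but not R32.
Valid on: G1.

G1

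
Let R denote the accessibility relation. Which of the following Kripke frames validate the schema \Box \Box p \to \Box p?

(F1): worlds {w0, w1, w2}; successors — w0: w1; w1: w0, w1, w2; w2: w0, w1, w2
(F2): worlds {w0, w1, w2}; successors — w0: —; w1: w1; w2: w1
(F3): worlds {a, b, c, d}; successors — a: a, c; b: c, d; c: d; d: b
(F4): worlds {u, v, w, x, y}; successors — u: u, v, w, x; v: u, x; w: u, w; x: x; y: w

(F1), (F2), (F4)

This is the axiom for density; its first-order frame correspondent is \forall x \forall y (Rxy \to \exists z (Rxz \wedge Rzy)).
(F1): condition met.
(F2): condition met.
(F3): fails — Rbc but no z with Rbz and Rzc.
(F4): condition met.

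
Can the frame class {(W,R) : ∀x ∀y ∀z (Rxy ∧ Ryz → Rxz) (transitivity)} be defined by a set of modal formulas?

Definable; □p → □□p defines it

This is a Sahlqvist condition; the 4 axiom □p → □□p defines it.
Suppose □p→□□p is valid. Take Rxy, Ryz and set V(p)={w : Rxw}. Then □p at x, so □□p at x, so □p at y, so p at z, i.e. Rxz.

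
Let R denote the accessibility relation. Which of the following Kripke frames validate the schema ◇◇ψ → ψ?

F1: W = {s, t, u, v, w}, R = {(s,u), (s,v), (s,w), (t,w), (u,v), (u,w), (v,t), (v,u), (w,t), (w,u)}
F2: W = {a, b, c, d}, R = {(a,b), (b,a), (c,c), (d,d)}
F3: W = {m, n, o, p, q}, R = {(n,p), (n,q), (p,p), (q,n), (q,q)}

F2

The schema corresponds to a generalized confluence (Geach) condition: ∀x ∀y (xR²y → ∃w (y = w ∧ x = w)).
F1: fails — sR²t but t ≠ s.
F2: holds.
F3: fails — nR²p but p ≠ n.
Valid on: F2.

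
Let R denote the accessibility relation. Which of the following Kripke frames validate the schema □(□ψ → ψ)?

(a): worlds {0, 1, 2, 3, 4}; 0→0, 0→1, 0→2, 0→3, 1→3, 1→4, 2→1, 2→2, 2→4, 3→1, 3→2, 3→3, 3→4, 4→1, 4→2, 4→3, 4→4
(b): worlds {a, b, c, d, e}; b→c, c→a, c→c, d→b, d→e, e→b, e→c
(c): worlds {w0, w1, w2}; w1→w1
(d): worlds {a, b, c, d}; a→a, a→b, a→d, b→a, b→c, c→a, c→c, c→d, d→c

Frame correspondent (Sahlqvist): ∀x ∀y (Rxy → Ryy) — i.e. shift-reflexivity.
(a): fails — R31 but not R11.
(b): fails — Reb but not Rbb.
(c): ✓.
(d): fails — Rcd but not Rdd.
Valid on: (c).

(c)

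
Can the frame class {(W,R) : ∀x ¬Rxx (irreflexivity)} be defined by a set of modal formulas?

If a class were modally definable it would be closed under surjective bounded morphisms (Goldblatt–Thomason).
The 4-cycle (worlds w0,w1,w2,w3 with w0→w1→w2→w3→w0) is irreflexive, and the map sending every world to a single reflexive point • is a surjective bounded morphism (forth: every edge maps to (•,•); back: every world has a successor). So any modal formula valid on the 4-cycle is also valid on the reflexive point, which is not irreflexive.
Hence irreflexivity is not modally definable.

No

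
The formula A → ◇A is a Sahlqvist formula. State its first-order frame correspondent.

Reflexivity

Equivalently (dual form): □A → A.
Suppose □A→A is valid. At any x set V(A)={w : Rxw}. Then □A holds at x, so A holds at x, i.e. Rxx.
Conversely, on a frame with reflexivity the schema holds at every world under every valuation.
So the correspondent is reflexivity.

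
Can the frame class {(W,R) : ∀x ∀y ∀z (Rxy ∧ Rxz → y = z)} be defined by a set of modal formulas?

Definable; ◇p → □p defines it

Yes: it is partial functionality, defined by the CD schema ◇p → □p.
Suppose ◇p→□p is valid. Take Rxy, Rxz and set V(p)={y}. Then ◇p at x, so □p at x, so p at z, i.e. z=y.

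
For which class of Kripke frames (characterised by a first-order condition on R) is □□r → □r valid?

Density

Suppose □□r→□r is valid. Take Rxy and set V(r)={w : xR²w}. Then □□r at x, so □r at x, so r at y, i.e. ∃z(Rxz∧Rzy).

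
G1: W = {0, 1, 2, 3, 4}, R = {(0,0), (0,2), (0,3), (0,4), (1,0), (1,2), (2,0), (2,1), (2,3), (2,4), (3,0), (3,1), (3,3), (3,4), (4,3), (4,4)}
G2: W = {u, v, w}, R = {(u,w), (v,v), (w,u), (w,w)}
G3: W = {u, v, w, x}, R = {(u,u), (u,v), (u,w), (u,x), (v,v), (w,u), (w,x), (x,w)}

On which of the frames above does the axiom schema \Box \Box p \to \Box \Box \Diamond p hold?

This is the axiom for a generalized confluence (Geach) condition; its first-order frame correspondent is \forall x \forall z (x R^2 z \to \exists w (x R^2 w \wedge zRw)).
G1: holds.
G2: holds.
G3: fails — xR²x but no t with xR²t and xRt.
Valid on: G1, G2.

G1, G2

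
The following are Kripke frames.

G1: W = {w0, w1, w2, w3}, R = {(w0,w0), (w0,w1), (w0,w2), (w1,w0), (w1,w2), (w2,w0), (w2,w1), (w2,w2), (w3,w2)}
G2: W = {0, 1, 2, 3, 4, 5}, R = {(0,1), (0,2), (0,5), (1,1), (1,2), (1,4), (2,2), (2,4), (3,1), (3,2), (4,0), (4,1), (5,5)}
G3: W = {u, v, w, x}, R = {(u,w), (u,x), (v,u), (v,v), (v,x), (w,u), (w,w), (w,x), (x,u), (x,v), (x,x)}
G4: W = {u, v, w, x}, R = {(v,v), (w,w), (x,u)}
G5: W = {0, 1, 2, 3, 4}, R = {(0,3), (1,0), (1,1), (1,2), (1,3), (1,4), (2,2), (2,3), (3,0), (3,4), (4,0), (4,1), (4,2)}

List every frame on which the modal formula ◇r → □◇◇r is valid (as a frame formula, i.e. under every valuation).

G1, G3

This is the axiom for a generalized confluence (Geach) condition; its first-order frame correspondent is ∀x ∀y ∀z ((xRy ∧ xRz) → ∃w (y = w ∧ zR²w)).
G1: satisfies the condition.
G2: fails — 0R1, 0R5 but no w with 1=w and 5R²w.
G3: satisfies the condition.
G4: fails — xRu, xRu but no t with u=t and uR²t.
G5: fails — 1R1, 1R0 but no w with 1=w and 0R²w.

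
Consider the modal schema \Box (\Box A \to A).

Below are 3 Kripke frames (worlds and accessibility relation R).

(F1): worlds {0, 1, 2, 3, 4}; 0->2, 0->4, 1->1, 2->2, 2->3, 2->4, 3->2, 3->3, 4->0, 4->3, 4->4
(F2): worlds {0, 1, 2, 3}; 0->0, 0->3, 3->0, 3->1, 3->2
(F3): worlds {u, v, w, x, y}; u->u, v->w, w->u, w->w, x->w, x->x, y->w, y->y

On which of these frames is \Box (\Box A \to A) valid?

Frame correspondent (Sahlqvist): \forall x \forall y (Rxy \to Ryy) — i.e. shift-reflexivity.
(F1): fails — R40 but not R00.
(F2): fails — R32 but not R22.
(F3): condition met.
Valid on: (F3).

(F3)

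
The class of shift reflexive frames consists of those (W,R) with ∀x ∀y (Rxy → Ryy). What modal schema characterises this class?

□(□s → s)

A defining formula is □(□s → s) (the T□ axiom).
Suppose □(□s→s) is valid. Take Rxy and set V(s)={w : Ryw}. Then at y, □s holds; since □(□s→s) at x, □s→s at y, so s at y, i.e. Ryy.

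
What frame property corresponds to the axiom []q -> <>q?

Suppose □q→◇q is valid. At any x set V(q)=W. Then □q at x, so ◇q at x, so x has a successor.
The converse is a direct semantic check.
Frame condition: forall x exists y Rxy.

seriality: forall x exists y Rxy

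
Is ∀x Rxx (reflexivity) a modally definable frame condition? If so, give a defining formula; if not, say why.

Yes: it is reflexivity, defined by the T schema □p → p.

Yes, by □p → p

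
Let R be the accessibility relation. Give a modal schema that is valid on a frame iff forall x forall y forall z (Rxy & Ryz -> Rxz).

□q → □□q

The condition is transitivity. The 4 schema □q → □□q defines it.
Suppose □q→□□q is valid. Take Rxy, Ryz and set V(q)={w : Rxw}. Then □q at x, so □□q at x, so □q at y, so q at z, i.e. Rxz.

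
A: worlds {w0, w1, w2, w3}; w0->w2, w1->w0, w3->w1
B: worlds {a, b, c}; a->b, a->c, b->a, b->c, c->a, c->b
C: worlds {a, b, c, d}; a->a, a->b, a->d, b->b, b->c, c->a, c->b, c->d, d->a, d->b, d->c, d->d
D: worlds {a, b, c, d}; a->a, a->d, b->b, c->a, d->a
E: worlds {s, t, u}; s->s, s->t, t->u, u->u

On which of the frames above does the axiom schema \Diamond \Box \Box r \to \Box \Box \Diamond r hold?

This is the axiom for a generalized confluence (Geach) condition; its first-order frame correspondent is \forall x \forall y \forall z ((xRy \wedge x R^2 z) \to \exists w (y R^2 w \wedge zRw)).
A: fails — w1Rw0, w1R²w2 but no w with w0R²w and w2Rw.
B: satisfies the condition.
C: satisfies the condition.
D: satisfies the condition.
E: fails — sRt, sR²s but no w with tR²w and sRw.
Valid on: B, C, D.

B, C, D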